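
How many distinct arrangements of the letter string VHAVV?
5! / (3! × 1! × 1!) = 20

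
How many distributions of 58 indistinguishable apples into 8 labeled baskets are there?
C(58+8-1, 8-1) = C(65, 7) = 696190560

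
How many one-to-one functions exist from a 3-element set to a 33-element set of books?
P(33,3) = 33!/(33-3)! = 32736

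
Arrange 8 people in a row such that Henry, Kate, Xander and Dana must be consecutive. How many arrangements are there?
Treat the 4 as one block: (8-4+1)! × 4! = 120 × 24 = 2880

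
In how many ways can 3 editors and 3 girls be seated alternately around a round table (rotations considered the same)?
Fix one of the editors: (3-1)! ways for the remaining editors, × 3! ways for the girls = 2 × 6 = 12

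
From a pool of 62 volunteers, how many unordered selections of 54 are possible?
C(62,54) = 62!/(54!×8!) = 3381098545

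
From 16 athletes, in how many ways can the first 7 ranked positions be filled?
P(16,7) = 16!/(16-7)! = 57657600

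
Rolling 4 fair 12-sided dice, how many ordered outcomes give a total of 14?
Coefficient of x^14 in (x + x² + ... + x^12)^4. By inclusion-exclusion on dice exceeding 12: Σ_j (-1)^j C(4,j)·C(14-1-12j, 3) = C(4,0)·C(13,3) = 1·286 = 286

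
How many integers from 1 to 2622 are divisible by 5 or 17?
⌊2622/5⌋ + ⌊2622/17⌋ - ⌊2622/85⌋ = 524 + 154 - 30 = 648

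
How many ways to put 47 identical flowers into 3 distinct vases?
C(47+3-1, 3-1) = C(49, 2) = 1176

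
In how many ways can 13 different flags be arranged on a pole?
13! = 6227020800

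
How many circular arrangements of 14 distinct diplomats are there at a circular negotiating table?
Circular: fix one position, arrange the rest. (14-1)! = 6227020800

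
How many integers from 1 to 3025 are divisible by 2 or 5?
⌊3025/2⌋ + ⌊3025/5⌋ - ⌊3025/10⌋ = 1512 + 605 - 302 = 1815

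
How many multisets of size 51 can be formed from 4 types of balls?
C(51+4-1, 4-1) = C(54, 3) = 24804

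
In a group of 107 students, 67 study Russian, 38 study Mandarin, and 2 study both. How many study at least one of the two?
|A∪B| = |A| + |B| - |A∩B| = 67 + 38 - 2 = 103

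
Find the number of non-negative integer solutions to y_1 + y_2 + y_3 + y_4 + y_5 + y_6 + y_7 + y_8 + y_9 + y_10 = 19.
C(19+10-1, 10-1) = C(28, 9) = 6906900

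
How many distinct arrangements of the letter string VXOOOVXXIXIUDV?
14! / (1! × 1! × 3! × 2! × 3! × 4!) = 50450400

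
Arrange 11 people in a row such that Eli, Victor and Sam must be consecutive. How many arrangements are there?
Treat the 3 as one block: (11-3+1)! × 3! = 362880 × 6 = 2177280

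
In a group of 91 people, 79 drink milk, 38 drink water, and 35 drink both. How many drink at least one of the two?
|A∪B| = |A| + |B| - |A∩B| = 79 + 38 - 35 = 82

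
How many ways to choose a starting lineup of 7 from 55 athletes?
C(55,7) = 55!/(7!×48!) = 202927725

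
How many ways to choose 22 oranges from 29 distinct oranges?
C(29,22) = 29!/(22!×7!) = 1560780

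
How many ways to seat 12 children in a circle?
Circular: fix one position, arrange the rest. (12-1)! = 39916800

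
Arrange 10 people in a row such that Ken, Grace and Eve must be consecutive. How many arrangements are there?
Treat the 3 as one block: (10-3+1)! × 3! = 40320 × 6 = 241920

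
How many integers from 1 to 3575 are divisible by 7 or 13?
⌊3575/7⌋ + ⌊3575/13⌋ - ⌊3575/91⌋ = 510 + 275 - 39 = 746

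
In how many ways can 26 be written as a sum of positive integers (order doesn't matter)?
Pentagonal recurrence p(n) = p(n-1) + p(n-2) - p(n-5) - p(n-7) + p(n-12) + p(n-15) - ... gives p(0..25) = 1, 1, 2, 3, 5, 7, 11, 15, 22, 30, 42, 56, 77, 101, 135, 176, 231, 297, 385, 490, 627, 792, 1002, 1255, 1575, 1958. p(26) = p(25) + p(24) - p(21) - p(19) + p(14) + p(11) - p(4) - p(0) = 1958 + 1575 - 792 - 490 + 135 + 56 - 5 - 1 = 2436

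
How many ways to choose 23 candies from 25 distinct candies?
C(25,23) = 25!/(23!×2!) = 300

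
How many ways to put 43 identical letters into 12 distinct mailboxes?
C(43+12-1, 12-1) = C(54, 11) = 95722852680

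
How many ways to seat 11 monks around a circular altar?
Circular: fix one position, arrange the rest. (11-1)! = 3628800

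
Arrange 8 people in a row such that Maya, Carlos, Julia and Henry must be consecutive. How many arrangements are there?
Treat the 4 as one block: (8-4+1)! × 4! = 120 × 24 = 2880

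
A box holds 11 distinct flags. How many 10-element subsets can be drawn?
C(11,10) = 11!/(10!×1!) = 11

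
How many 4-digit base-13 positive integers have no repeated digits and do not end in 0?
Last digit: 12 nonzero choices. First digit: 11 (nonzero, ≠last). Middle 2: P(11,2) = 110. Total = 14520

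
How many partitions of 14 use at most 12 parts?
By conjugation, equals partitions of 14 into parts ≤ 12. Let r_j(i) = number of partitions of i into parts ≤ j, for i = 0..14. r_1(i) = 1 for all i; r_j(i) = r_{j-1}(i) + r_j(i-j). Rows j = 2..12: ≤2: 1 1 2 2 3 3 4 4 5 5 6 6 7 7 8; ≤3: 1 1 2 3 4 5 7 8 10 12 14 16 19 21 24; ≤4: 1 1 2 3 5 6 9 11 15 18 23 27 34 39 47; ≤5: 1 1 2 3 5 7 10 13 18 23 30 37 47 57 70; ≤6: 1 1 2 3 5 7 11 14 20 26 35 44 58 71 90; ≤7: 1 1 2 3 5 7 11 15 21 28 38 49 65 82 105; ≤8: 1 1 2 3 5 7 11 15 22 29 40 52 70 89 116; ≤9: 1 1 2 3 5 7 11 15 22 30 41 54 73 94 123; ≤10: 1 1 2 3 5 7 11 15 22 30 42 55 75 97 128; ≤11: 1 1 2 3 5 7 11 15 22 30 42 56 76 99 131; ≤12: 1 1 2 3 5 7 11 15 22 30 42 56 77 100 133. r_12(14) = 133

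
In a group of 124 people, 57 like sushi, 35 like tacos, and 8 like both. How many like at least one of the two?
|A∪B| = |A| + |B| - |A∩B| = 57 + 35 - 8 = 84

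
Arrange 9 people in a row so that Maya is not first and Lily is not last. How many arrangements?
By inclusion-exclusion: 9! - 2×(9-1)! + (9-2)! = 362880 - 80640 + 5040 = 287280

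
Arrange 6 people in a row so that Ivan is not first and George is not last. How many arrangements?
By inclusion-exclusion: 6! - 2×(6-1)! + (6-2)! = 720 - 240 + 24 = 504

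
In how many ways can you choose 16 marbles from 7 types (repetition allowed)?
C(16+7-1, 7-1) = C(22, 6) = 74613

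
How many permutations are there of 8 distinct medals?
8! = 40320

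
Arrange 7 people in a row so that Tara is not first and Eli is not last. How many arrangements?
By inclusion-exclusion: 7! - 2×(7-1)! + (7-2)! = 5040 - 1440 + 120 = 3720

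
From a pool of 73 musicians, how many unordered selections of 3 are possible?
C(73,3) = 73!/(3!×70!) = 62196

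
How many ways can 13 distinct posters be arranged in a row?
13! = 6227020800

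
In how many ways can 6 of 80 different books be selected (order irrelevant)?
C(80,6) = 80!/(6!×74!) = 300500200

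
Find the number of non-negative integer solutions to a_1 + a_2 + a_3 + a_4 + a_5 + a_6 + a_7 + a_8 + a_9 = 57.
C(57+9-1, 9-1) = C(65, 8) = 5047381560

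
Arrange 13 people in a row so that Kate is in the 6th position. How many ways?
Fix one position: (13-1)! = 479001600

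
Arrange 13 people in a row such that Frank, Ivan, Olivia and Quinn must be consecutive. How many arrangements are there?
Treat the 4 as one block: (13-4+1)! × 4! = 3628800 × 24 = 87091200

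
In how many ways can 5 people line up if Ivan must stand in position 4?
Fix one position: (5-1)! = 24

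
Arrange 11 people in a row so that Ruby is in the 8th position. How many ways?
Fix one position: (11-1)! = 3628800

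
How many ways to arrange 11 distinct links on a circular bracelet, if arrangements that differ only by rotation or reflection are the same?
(11-1)!/2 = 3628800/2 = 1814400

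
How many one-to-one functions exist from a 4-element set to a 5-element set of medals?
P(5,4) = 5!/(5-4)! = 120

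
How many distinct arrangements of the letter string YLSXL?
5! / (1! × 2! × 1! × 1!) = 60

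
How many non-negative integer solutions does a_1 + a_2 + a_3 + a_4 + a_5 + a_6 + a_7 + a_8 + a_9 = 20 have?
C(20+9-1, 9-1) = C(28, 8) = 3108105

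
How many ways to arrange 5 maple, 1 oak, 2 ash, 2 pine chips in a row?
10! / (5! × 1! × 2! × 2!) = 7560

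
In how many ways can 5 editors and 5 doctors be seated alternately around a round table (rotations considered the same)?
Fix one of the editors: (5-1)! ways for the remaining editors, × 5! ways for the doctors = 24 × 120 = 2880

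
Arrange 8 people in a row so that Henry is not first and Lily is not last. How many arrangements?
By inclusion-exclusion: 8! - 2×(8-1)! + (8-2)! = 40320 - 10080 + 720 = 30960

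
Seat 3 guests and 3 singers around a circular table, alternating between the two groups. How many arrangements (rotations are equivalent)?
Fix one of the guests: (3-1)! ways for the remaining guests, × 3! ways for the singers = 2 × 6 = 12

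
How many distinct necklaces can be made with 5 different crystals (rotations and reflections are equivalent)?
(5-1)!/2 = 24/2 = 12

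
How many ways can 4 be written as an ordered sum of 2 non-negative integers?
C(4+2-1, 2-1) = C(5, 1) = 5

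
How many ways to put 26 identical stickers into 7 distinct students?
C(26+7-1, 7-1) = C(32, 6) = 906192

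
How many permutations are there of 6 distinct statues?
6! = 720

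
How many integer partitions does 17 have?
Pentagonal recurrence p(n) = p(n-1) + p(n-2) - p(n-5) - p(n-7) + p(n-12) + p(n-15) - ... gives p(0..16) = 1, 1, 2, 3, 5, 7, 11, 15, 22, 30, 42, 56, 77, 101, 135, 176, 231. p(17) = p(16) + p(15) - p(12) - p(10) + p(5) + p(2) = 231 + 176 - 77 - 42 + 7 + 2 = 297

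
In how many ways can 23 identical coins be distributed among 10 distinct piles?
C(23+10-1, 10-1) = C(32, 9) = 28048800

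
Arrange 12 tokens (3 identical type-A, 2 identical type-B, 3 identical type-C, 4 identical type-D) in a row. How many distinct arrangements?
12! / (3! × 2! × 3! × 4!) = 277200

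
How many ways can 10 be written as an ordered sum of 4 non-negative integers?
C(10+4-1, 4-1) = C(13, 3) = 286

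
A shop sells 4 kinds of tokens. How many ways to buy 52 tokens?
C(52+4-1, 4-1) = C(55, 3) = 26235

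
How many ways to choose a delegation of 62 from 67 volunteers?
C(67,62) = 67!/(62!×5!) = 9657648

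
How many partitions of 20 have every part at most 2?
Let r_j(i) = number of partitions of i into parts ≤ j, for i = 0..20. r_1(i) = 1 for all i; r_j(i) = r_{j-1}(i) + r_j(i-j). Rows j = 2..2: ≤2: 1 1 2 2 3 3 4 4 5 5 6 6 7 7 8 8 9 9 10 10 11. r_2(20) = 11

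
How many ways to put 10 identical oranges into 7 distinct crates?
C(10+7-1, 7-1) = C(16, 6) = 8008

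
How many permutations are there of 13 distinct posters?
13! = 6227020800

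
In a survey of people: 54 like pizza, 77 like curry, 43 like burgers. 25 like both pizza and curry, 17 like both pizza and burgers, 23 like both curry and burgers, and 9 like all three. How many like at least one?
|A∪B∪C| = 54+77+43-25-17-23+9 = 118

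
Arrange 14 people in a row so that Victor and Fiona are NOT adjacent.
Total - adjacent = 14! - (14-1)!×2 = 87178291200 - 12454041600 = 74724249600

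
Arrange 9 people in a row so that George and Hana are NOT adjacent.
Total - adjacent = 9! - (9-1)!×2 = 362880 - 80640 = 282240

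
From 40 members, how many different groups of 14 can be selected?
C(40,14) = 40!/(14!×26!) = 23206929840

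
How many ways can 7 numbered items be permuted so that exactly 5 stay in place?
Choose the 5 fixed points C(7,5) = 21, derange the rest: !2 = Σ_{j=0}^{2} (-1)^j·2!/j! = 2 - 2 + 1 = 1. Product = 21 × 1 = 21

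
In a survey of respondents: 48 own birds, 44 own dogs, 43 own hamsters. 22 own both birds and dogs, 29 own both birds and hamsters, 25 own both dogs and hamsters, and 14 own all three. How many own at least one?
|A∪B∪C| = 48+44+43-22-29-25+14 = 73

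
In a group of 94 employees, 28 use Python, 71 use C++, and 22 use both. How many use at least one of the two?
|A∪B| = |A| + |B| - |A∩B| = 28 + 71 - 22 = 77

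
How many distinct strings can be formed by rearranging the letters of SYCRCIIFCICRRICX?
16! / (4! × 1! × 1! × 3! × 1! × 1! × 5!) = 1210809600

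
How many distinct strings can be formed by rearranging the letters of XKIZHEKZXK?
10! / (3! × 1! × 2! × 1! × 2! × 1!) = 151200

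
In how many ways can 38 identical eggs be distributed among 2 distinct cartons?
C(38+2-1, 2-1) = C(39, 1) = 39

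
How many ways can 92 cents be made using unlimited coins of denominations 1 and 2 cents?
Coefficient of x^92 in 1/(1-x^1) · 1/(1-x^2). Use j coins of 2 for j = 0..⌊92/2⌋ = 46, the rest in 1s: 46 + 1 = 47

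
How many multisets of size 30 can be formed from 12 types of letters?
C(30+12-1, 12-1) = C(41, 11) = 3159461968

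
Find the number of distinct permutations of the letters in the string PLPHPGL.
7! / (1! × 2! × 3! × 1!) = 420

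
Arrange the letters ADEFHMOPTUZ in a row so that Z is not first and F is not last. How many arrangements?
By inclusion-exclusion: 11! - 2×(11-1)! + (11-2)! = 39916800 - 7257600 + 362880 = 33022080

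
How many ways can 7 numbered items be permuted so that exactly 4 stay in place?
Choose the 4 fixed points C(7,4) = 35, derange the rest: !3 = Σ_{j=0}^{3} (-1)^j·3!/j! = 6 - 6 + 3 - 1 = 2. Product = 35 × 2 = 70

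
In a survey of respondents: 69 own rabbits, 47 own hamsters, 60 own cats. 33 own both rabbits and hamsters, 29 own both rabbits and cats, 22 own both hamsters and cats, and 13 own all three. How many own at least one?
|A∪B∪C| = 69+47+60-33-29-22+13 = 105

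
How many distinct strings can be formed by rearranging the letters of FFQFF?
5! / (1! × 4!) = 5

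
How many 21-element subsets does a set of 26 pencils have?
C(26,21) = 26!/(21!×5!) = 65780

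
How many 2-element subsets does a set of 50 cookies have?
C(50,2) = 50!/(2!×48!) = 1225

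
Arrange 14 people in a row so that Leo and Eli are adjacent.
Treat as block: (14-1)! × 2! = 6227020800 × 2 = 12454041600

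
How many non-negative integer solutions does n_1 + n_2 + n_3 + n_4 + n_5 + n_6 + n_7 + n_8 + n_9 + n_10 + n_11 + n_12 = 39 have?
C(39+12-1, 12-1) = C(50, 11) = 37353738800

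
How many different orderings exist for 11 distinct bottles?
11! = 39916800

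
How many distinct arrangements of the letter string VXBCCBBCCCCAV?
13! / (3! × 1! × 2! × 1! × 6!) = 720720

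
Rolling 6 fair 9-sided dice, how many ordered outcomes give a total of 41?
Coefficient of x^41 in (x + x² + ... + x^9)^6. By inclusion-exclusion on dice exceeding 9: Σ_j (-1)^j C(6,j)·C(41-1-9j, 5) = C(6,0)·C(40,5) - C(6,1)·C(31,5) + C(6,2)·C(22,5) - C(6,3)·C(13,5) = 1·658008 - 6·169911 + 15·26334 - 20·1287 = 7812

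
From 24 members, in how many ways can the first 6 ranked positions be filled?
P(24,6) = 24!/(24-6)! = 96909120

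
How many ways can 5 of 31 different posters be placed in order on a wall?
P(31,5) = 31!/(31-5)! = 20389320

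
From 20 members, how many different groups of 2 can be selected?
C(20,2) = 20!/(2!×18!) = 190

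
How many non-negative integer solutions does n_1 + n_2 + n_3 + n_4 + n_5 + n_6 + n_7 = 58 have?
C(58+7-1, 7-1) = C(64, 6) = 74974368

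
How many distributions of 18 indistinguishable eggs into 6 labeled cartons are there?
C(18+6-1, 6-1) = C(23, 5) = 33649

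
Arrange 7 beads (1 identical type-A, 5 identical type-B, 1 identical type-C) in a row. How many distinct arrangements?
7! / (1! × 5! × 1!) = 42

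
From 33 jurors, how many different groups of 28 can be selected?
C(33,28) = 33!/(28!×5!) = 237336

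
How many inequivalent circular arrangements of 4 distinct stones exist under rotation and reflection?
(4-1)!/2 = 6/2 = 3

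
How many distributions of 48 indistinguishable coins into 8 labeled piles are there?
C(48+8-1, 8-1) = C(55, 7) = 202927725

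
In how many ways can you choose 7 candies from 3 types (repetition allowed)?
C(7+3-1, 3-1) = C(9, 2) = 36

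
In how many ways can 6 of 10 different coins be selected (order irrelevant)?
C(10,6) = 10!/(6!×4!) = 210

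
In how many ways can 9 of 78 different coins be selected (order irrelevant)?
C(78,9) = 78!/(9!×69!) = 182364632450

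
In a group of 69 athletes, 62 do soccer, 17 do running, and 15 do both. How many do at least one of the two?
|A∪B| = |A| + |B| - |A∩B| = 62 + 17 - 15 = 64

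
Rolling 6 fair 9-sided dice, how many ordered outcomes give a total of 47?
Coefficient of x^47 in (x + x² + ... + x^9)^6. By inclusion-exclusion on dice exceeding 9: Σ_j (-1)^j C(6,j)·C(47-1-9j, 5) = C(6,0)·C(46,5) - C(6,1)·C(37,5) + C(6,2)·C(28,5) - C(6,3)·C(19,5) + C(6,4)·C(10,5) = 1·1370754 - 6·435897 + 15·98280 - 20·11628 + 15·252 = 792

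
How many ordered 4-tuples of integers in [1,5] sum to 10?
Coefficient of x^10 in (x + x² + ... + x^5)^4. By inclusion-exclusion on dice exceeding 5: Σ_j (-1)^j C(4,j)·C(10-1-5j, 3) = C(4,0)·C(9,3) - C(4,1)·C(4,3) = 1·84 - 4·4 = 68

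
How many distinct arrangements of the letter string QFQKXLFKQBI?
11! / (2! × 1! × 1! × 1! × 1! × 3! × 2!) = 1663200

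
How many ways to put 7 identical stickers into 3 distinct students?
C(7+3-1, 3-1) = C(9, 2) = 36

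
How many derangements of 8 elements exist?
!8 = Σ_{j=0}^{8} (-1)^j·8!/j! = 40320 - 40320 + 20160 - 6720 + 1680 - 336 + 56 - 8 + 1 = 14833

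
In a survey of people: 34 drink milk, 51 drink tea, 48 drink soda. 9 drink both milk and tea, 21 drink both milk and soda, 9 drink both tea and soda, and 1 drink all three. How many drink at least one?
|A∪B∪C| = 34+51+48-9-21-9+1 = 95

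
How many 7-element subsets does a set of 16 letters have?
C(16,7) = 16!/(7!×9!) = 11440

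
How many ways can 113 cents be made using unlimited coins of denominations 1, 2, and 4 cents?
Coefficient of x^113 in 1/(1-x^1) · 1/(1-x^2) · 1/(1-x^4). Case on j = number of 4-cent coins (j = 0..28); remainder r = 113 - 4j is made from {1,2} in ⌊r/2⌋+1 ways. r = 113, 109, 105, 101, 97, 93, 89, 85, 81, 77, 73, 69, 65, 61, 57, 53, 49, 45, 41, 37, 33, 29, 25, 21, 17, 13, 9, 5, 1 → 57 + 55 + 53 + 51 + 49 + 47 + 45 + 43 + 41 + 39 + 37 + 35 + 33 + 31 + 29 + 27 + 25 + 23 + 21 + 19 + 17 + 15 + 13 + 11 + 9 + 7 + 5 + 3 + 1 = 841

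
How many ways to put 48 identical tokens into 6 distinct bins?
C(48+6-1, 6-1) = C(53, 5) = 2869685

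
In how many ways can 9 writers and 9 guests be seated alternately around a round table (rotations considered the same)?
Fix one of the writers: (9-1)! ways for the remaining writers, × 9! ways for the guests = 40320 × 362880 = 14631321600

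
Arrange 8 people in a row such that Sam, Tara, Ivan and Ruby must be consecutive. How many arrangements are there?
Treat the 4 as one block: (8-4+1)! × 4! = 120 × 24 = 2880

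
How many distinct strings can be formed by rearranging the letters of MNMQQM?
6! / (1! × 2! × 3!) = 60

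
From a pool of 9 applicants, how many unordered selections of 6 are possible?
C(9,6) = 9!/(6!×3!) = 84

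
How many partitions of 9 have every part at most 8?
Let r_j(i) = number of partitions of i into parts ≤ j, for i = 0..9. r_1(i) = 1 for all i; r_j(i) = r_{j-1}(i) + r_j(i-j). Rows j = 2..8: ≤2: 1 1 2 2 3 3 4 4 5 5; ≤3: 1 1 2 3 4 5 7 8 10 12; ≤4: 1 1 2 3 5 6 9 11 15 18; ≤5: 1 1 2 3 5 7 10 13 18 23; ≤6: 1 1 2 3 5 7 11 14 20 26; ≤7: 1 1 2 3 5 7 11 15 21 28; ≤8: 1 1 2 3 5 7 11 15 22 29. r_8(9) = 29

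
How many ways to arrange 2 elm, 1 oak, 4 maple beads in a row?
7! / (2! × 1! × 4!) = 105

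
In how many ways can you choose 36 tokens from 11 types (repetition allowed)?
C(36+11-1, 11-1) = C(46, 10) = 4076350421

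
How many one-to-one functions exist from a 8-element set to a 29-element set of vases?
P(29,8) = 29!/(29-8)! = 173059286400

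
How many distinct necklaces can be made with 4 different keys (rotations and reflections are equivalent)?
(4-1)!/2 = 6/2 = 3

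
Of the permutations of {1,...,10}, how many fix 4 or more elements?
Exactly j fixed points: C(10,j)·!(10-j); sum over j ≥ 4 (derangement numbers via !m = (m-1)·(!(m-1) + !(m-2)): !0..!6 = 1, 0, 1, 2, 9, 44, 265). Σ_{j=4}^{10} C(10,j)·!(10-j) = C(10,4)·!6 + C(10,5)·!5 + C(10,6)·!4 + C(10,7)·!3 + C(10,8)·!2 + C(10,9)·!1 + C(10,10)·!0 = 210·265 + 252·44 + 210·9 + 120·2 + 45·1 + 10·0 + 1·1 = 68914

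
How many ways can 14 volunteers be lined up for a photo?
14! = 87178291200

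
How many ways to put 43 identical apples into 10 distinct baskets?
C(43+10-1, 10-1) = C(52, 9) = 3679075400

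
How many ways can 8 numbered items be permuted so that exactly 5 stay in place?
Choose the 5 fixed points C(8,5) = 56, derange the rest: !3 = Σ_{j=0}^{3} (-1)^j·3!/j! = 6 - 6 + 3 - 1 = 2. Product = 56 × 2 = 112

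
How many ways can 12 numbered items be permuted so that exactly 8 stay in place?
Choose the 8 fixed points C(12,8) = 495, derange the rest: !4 = Σ_{j=0}^{4} (-1)^j·4!/j! = 24 - 24 + 12 - 4 + 1 = 9. Product = 495 × 9 = 4455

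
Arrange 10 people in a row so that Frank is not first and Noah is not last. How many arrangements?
By inclusion-exclusion: 10! - 2×(10-1)! + (10-2)! = 3628800 - 725760 + 40320 = 2943360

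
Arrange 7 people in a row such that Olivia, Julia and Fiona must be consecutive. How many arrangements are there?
Treat the 3 as one block: (7-3+1)! × 3! = 120 × 6 = 720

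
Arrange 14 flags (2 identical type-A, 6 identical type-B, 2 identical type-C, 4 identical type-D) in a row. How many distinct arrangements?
14! / (2! × 6! × 2! × 4!) = 1261260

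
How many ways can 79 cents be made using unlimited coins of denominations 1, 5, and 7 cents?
Coefficient of x^79 in 1/(1-x^1) · 1/(1-x^5) · 1/(1-x^7). Case on j = number of 7-cent coins (j = 0..11); remainder r = 79 - 7j is made from {1,5} in ⌊r/5⌋+1 ways. r = 79, 72, 65, 58, 51, 44, 37, 30, 23, 16, 9, 2 → 16 + 15 + 14 + 12 + 11 + 9 + 8 + 7 + 5 + 4 + 2 + 1 = 104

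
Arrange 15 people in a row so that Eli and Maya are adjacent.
Treat as block: (15-1)! × 2! = 87178291200 × 2 = 174356582400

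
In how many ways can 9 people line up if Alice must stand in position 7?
Fix one position: (9-1)! = 40320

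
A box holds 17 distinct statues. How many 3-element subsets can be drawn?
C(17,3) = 17!/(3!×14!) = 680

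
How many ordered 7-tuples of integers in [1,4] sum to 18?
Coefficient of x^18 in (x + x² + ... + x^4)^7. By inclusion-exclusion on dice exceeding 4: Σ_j (-1)^j C(7,j)·C(18-1-4j, 6) = C(7,0)·C(17,6) - C(7,1)·C(13,6) + C(7,2)·C(9,6) = 1·12376 - 7·1716 + 21·84 = 2128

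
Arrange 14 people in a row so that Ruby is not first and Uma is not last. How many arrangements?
By inclusion-exclusion: 14! - 2×(14-1)! + (14-2)! = 87178291200 - 12454041600 + 479001600 = 75203251200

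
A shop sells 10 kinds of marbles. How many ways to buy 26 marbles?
C(26+10-1, 10-1) = C(35, 9) = 70607460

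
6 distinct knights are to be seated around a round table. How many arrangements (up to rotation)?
Circular: fix one position, arrange the rest. (6-1)! = 120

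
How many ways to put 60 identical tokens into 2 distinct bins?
C(60+2-1, 2-1) = C(61, 1) = 61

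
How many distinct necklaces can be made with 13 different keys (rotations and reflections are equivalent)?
(13-1)!/2 = 479001600/2 = 239500800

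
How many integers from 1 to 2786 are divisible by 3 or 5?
⌊2786/3⌋ + ⌊2786/5⌋ - ⌊2786/15⌋ = 928 + 557 - 185 = 1300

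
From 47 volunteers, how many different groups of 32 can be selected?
C(47,32) = 47!/(32!×15!) = 751616304549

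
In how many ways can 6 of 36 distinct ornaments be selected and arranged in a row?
P(36,6) = 36!/(36-6)! = 1402410240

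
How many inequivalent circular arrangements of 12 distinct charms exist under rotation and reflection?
(12-1)!/2 = 39916800/2 = 19958400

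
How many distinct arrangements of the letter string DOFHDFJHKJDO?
12! / (2! × 3! × 2! × 2! × 1! × 2!) = 4989600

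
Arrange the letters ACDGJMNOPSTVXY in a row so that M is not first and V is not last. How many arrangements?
By inclusion-exclusion: 14! - 2×(14-1)! + (14-2)! = 87178291200 - 12454041600 + 479001600 = 75203251200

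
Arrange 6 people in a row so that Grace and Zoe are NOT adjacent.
Total - adjacent = 6! - (6-1)!×2 = 720 - 240 = 480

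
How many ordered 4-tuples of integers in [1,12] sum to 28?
Coefficient of x^28 in (x + x² + ... + x^12)^4. By inclusion-exclusion on dice exceeding 12: Σ_j (-1)^j C(4,j)·C(28-1-12j, 3) = C(4,0)·C(27,3) - C(4,1)·C(15,3) + C(4,2)·C(3,3) = 1·2925 - 4·455 + 6·1 = 1111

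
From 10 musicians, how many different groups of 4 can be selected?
C(10,4) = 10!/(4!×6!) = 210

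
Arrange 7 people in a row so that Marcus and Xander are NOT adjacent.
Total - adjacent = 7! - (7-1)!×2 = 5040 - 1440 = 3600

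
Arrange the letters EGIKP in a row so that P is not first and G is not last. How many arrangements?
By inclusion-exclusion: 5! - 2×(5-1)! + (5-2)! = 120 - 48 + 6 = 78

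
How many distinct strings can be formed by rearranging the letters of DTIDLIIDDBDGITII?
16! / (1! × 1! × 6! × 5! × 1! × 2!) = 121080960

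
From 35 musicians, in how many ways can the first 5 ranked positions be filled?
P(35,5) = 35!/(35-5)! = 38955840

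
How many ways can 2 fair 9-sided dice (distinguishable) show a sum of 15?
Coefficient of x^15 in (x + x² + ... + x^9)^2. By inclusion-exclusion on dice exceeding 9: Σ_j (-1)^j C(2,j)·C(15-1-9j, 1) = C(2,0)·C(14,1) - C(2,1)·C(5,1) = 1·14 - 2·5 = 4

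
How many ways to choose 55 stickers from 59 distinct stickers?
C(59,55) = 59!/(55!×4!) = 455126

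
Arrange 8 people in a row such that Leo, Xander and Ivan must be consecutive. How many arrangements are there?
Treat the 3 as one block: (8-3+1)! × 3! = 720 × 6 = 4320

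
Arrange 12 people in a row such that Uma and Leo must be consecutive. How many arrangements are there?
Treat the 2 as one block: (12-2+1)! × 2! = 39916800 × 2 = 79833600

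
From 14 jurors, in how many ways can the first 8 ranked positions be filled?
P(14,8) = 14!/(14-8)! = 121080960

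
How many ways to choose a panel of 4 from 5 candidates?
C(5,4) = 5!/(4!×1!) = 5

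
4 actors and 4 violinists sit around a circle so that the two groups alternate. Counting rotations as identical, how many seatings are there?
Fix one of the actors: (4-1)! ways for the remaining actors, × 4! ways for the violinists = 6 × 24 = 144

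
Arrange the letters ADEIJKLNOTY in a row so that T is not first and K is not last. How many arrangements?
By inclusion-exclusion: 11! - 2×(11-1)! + (11-2)! = 39916800 - 7257600 + 362880 = 33022080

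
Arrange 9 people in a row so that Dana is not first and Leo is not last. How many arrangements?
By inclusion-exclusion: 9! - 2×(9-1)! + (9-2)! = 362880 - 80640 + 5040 = 287280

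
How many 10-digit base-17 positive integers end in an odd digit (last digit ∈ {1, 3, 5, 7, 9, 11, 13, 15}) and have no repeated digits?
Last∈{1,3,5,7,9,11,13,15}. Last=0: 0. Last nonzero: 8×15×P(15,8) = 31135104000. Total = 31135104000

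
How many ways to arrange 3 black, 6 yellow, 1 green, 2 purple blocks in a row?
12! / (3! × 6! × 1! × 2!) = 55440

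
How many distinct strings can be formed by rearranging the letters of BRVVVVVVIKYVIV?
14! / (2! × 1! × 1! × 8! × 1! × 1!) = 1081080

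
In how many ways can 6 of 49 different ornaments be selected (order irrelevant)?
C(49,6) = 49!/(6!×43!) = 13983816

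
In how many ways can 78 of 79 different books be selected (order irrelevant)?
C(79,78) = 79!/(78!×1!) = 79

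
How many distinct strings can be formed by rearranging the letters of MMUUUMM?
7! / (3! × 4!) = 35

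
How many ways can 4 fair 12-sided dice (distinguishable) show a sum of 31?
Coefficient of x^31 in (x + x² + ... + x^12)^4. By inclusion-exclusion on dice exceeding 12: Σ_j (-1)^j C(4,j)·C(31-1-12j, 3) = C(4,0)·C(30,3) - C(4,1)·C(18,3) + C(4,2)·C(6,3) = 1·4060 - 4·816 + 6·20 = 916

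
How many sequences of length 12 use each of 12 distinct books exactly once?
12! = 479001600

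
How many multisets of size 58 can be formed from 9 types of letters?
C(58+9-1, 9-1) = C(66, 8) = 5743572120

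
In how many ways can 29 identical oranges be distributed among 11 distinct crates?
C(29+11-1, 11-1) = C(39, 10) = 635745396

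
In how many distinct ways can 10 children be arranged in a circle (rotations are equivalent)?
Circular: fix one position, arrange the rest. (10-1)! = 362880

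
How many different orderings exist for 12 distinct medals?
12! = 479001600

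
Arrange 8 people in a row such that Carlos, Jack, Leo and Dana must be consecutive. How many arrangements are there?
Treat the 4 as one block: (8-4+1)! × 4! = 120 × 24 = 2880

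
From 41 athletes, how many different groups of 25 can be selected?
C(41,25) = 41!/(25!×16!) = 103077446706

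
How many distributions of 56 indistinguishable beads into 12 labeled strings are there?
C(56+12-1, 12-1) = C(67, 11) = 1285063345176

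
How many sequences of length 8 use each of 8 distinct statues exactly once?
8! = 40320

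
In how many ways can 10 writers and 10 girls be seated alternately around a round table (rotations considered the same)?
Fix one of the writers: (10-1)! ways for the remaining writers, × 10! ways for the girls = 362880 × 3628800 = 1316818944000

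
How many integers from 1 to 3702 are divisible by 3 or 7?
⌊3702/3⌋ + ⌊3702/7⌋ - ⌊3702/21⌋ = 1234 + 528 - 176 = 1586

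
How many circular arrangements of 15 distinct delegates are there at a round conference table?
Circular: fix one position, arrange the rest. (15-1)! = 87178291200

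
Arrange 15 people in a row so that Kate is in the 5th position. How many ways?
Fix one position: (15-1)! = 87178291200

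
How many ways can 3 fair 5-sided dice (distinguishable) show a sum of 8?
Coefficient of x^8 in (x + x² + ... + x^5)^3. By inclusion-exclusion on dice exceeding 5: Σ_j (-1)^j C(3,j)·C(8-1-5j, 2) = C(3,0)·C(7,2) - C(3,1)·C(2,2) = 1·21 - 3·1 = 18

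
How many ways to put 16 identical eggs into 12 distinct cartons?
C(16+12-1, 12-1) = C(27, 11) = 13037895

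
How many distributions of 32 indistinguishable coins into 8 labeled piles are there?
C(32+8-1, 8-1) = C(39, 7) = 15380937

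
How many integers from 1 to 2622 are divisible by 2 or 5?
⌊2622/2⌋ + ⌊2622/5⌋ - ⌊2622/10⌋ = 1311 + 524 - 262 = 1573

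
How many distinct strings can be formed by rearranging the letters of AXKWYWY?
7! / (2! × 1! × 1! × 1! × 2!) = 1260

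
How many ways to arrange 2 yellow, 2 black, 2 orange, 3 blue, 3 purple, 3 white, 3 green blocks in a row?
18! / (2! × 2! × 2! × 3! × 3! × 3! × 3!) = 617512896000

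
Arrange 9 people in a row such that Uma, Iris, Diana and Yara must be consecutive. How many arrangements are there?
Treat the 4 as one block: (9-4+1)! × 4! = 720 × 24 = 17280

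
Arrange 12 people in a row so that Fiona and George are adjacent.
Treat as block: (12-1)! × 2! = 39916800 × 2 = 79833600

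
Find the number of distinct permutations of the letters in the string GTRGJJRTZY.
10! / (2! × 2! × 1! × 2! × 2! × 1!) = 226800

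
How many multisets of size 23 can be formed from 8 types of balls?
C(23+8-1, 8-1) = C(30, 7) = 2035800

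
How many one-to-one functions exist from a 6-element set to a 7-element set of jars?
P(7,6) = 7!/(7-6)! = 5040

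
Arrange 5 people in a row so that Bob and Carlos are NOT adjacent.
Total - adjacent = 5! - (5-1)!×2 = 120 - 48 = 72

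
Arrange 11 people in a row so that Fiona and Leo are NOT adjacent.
Total - adjacent = 11! - (11-1)!×2 = 39916800 - 7257600 = 32659200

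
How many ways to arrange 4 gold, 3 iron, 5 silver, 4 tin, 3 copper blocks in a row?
19! / (4! × 3! × 5! × 4! × 3!) = 48886437600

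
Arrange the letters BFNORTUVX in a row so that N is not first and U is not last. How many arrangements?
By inclusion-exclusion: 9! - 2×(9-1)! + (9-2)! = 362880 - 80640 + 5040 = 287280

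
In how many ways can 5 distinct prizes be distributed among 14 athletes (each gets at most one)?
P(14,5) = 14!/(14-5)! = 240240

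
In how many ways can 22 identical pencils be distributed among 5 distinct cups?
C(22+5-1, 5-1) = C(26, 4) = 14950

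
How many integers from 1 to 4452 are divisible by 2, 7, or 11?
⌊4452/2⌋+⌊4452/7⌋+⌊4452/11⌋ - ⌊4452/14⌋-⌊4452/22⌋-⌊4452/77⌋ + ⌊4452/154⌋ = 2226+636+404 - 318-202-57 + 28 = 2717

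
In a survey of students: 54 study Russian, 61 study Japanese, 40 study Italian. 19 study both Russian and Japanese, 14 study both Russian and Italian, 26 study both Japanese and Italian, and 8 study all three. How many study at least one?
|A∪B∪C| = 54+61+40-19-14-26+8 = 104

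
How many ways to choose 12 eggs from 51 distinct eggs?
C(51,12) = 51!/(12!×39!) = 158753389900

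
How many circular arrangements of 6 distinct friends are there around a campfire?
Circular: fix one position, arrange the rest. (6-1)! = 120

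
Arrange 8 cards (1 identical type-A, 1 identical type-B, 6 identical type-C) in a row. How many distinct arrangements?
8! / (1! × 1! × 6!) = 56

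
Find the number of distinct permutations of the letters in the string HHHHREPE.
8! / (4! × 2! × 1! × 1!) = 840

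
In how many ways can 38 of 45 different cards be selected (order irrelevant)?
C(45,38) = 45!/(38!×7!) = 45379620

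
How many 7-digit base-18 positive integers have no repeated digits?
First digit: 17 choices (nonzero). Then descending: 17 × 17 × 16 × 15 × 14 × 13 × 12 = 151482240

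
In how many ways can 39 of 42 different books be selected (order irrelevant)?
C(42,39) = 42!/(39!×3!) = 11480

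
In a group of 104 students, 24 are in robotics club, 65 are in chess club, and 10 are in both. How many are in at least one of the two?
|A∪B| = |A| + |B| - |A∩B| = 24 + 65 - 10 = 79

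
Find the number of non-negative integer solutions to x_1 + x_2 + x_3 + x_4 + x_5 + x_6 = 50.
C(50+6-1, 6-1) = C(55, 5) = 3478761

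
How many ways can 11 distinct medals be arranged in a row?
11! = 39916800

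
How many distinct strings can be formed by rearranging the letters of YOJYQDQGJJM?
11! / (2! × 1! × 1! × 3! × 1! × 2! × 1!) = 1663200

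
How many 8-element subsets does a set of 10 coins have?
C(10,8) = 10!/(8!×2!) = 45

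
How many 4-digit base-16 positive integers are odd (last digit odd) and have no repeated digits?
Last∈{1,3,5,7,9,11,13,15}. Last=0: 0. Last nonzero: 8×14×P(14,2) = 20384. Total = 20384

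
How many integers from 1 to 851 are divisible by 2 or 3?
⌊851/2⌋ + ⌊851/3⌋ - ⌊851/6⌋ = 425 + 283 - 141 = 567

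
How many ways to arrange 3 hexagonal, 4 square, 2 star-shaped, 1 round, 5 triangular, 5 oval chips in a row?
20! / (3! × 4! × 2! × 1! × 5! × 5!) = 586637251200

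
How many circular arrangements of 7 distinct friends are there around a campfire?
Circular: fix one position, arrange the rest. (7-1)! = 720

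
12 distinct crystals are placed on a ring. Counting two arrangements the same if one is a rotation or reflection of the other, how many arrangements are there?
(12-1)!/2 = 39916800/2 = 19958400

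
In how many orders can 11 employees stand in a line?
11! = 39916800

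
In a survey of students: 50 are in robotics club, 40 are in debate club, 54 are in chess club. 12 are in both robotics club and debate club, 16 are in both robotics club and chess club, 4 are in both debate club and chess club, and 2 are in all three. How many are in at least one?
|A∪B∪C| = 50+40+54-12-16-4+2 = 114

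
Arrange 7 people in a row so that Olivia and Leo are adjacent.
Treat as block: (7-1)! × 2! = 720 × 2 = 1440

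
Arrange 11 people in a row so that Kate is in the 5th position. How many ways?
Fix one position: (11-1)! = 3628800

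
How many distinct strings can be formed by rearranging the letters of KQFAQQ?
6! / (3! × 1! × 1! × 1!) = 120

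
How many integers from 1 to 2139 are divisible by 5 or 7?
⌊2139/5⌋ + ⌊2139/7⌋ - ⌊2139/35⌋ = 427 + 305 - 61 = 671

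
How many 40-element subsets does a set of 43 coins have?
C(43,40) = 43!/(40!×3!) = 12341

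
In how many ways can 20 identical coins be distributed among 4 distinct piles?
C(20+4-1, 4-1) = C(23, 3) = 1771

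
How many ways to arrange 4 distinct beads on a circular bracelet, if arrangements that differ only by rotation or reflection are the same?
(4-1)!/2 = 6/2 = 3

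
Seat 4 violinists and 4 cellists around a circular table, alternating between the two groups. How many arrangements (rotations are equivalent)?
Fix one of the violinists: (4-1)! ways for the remaining violinists, × 4! ways for the cellists = 6 × 24 = 144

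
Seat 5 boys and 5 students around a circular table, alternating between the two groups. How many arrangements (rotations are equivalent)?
Fix one of the boys: (5-1)! ways for the remaining boys, × 5! ways for the students = 24 × 120 = 2880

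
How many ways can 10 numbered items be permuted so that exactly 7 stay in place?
Choose the 7 fixed points C(10,7) = 120, derange the rest: !3 = Σ_{j=0}^{3} (-1)^j·3!/j! = 6 - 6 + 3 - 1 = 2. Product = 120 × 2 = 240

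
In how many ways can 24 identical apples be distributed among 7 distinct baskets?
C(24+7-1, 7-1) = C(30, 6) = 593775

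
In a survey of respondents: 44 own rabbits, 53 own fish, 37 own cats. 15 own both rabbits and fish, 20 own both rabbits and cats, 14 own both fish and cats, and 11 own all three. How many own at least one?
|A∪B∪C| = 44+53+37-15-20-14+11 = 96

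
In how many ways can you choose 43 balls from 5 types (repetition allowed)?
C(43+5-1, 5-1) = C(47, 4) = 178365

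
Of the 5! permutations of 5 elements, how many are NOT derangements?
Complement of the derangements. !5 = Σ_{j=0}^{5} (-1)^j·5!/j! = 120 - 120 + 60 - 20 + 5 - 1 = 44. 5! - !5 = 120 - 44 = 76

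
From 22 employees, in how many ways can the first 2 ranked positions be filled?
P(22,2) = 22!/(22-2)! = 462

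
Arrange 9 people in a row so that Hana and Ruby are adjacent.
Treat as block: (9-1)! × 2! = 40320 × 2 = 80640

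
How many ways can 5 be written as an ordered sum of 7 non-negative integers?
C(5+7-1, 7-1) = C(11, 6) = 462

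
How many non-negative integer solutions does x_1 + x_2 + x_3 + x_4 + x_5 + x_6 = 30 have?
C(30+6-1, 6-1) = C(35, 5) = 324632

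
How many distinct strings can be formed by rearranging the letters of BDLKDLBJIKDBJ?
13! / (1! × 2! × 2! × 2! × 3! × 3!) = 21621600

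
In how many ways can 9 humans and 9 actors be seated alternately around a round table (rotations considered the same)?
Fix one of the humans: (9-1)! ways for the remaining humans, × 9! ways for the actors = 40320 × 362880 = 14631321600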